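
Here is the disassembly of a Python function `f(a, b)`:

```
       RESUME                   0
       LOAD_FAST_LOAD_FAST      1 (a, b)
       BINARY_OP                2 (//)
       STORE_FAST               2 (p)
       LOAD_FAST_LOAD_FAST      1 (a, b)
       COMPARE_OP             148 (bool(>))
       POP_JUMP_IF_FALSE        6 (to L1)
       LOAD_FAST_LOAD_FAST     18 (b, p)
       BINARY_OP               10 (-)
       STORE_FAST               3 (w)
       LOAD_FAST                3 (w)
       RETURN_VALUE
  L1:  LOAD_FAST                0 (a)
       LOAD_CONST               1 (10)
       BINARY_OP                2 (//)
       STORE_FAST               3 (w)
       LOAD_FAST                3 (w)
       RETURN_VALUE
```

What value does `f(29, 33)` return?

2

LOAD_FAST_LOAD_FAST a,b → push 29,33. Stack: [29, 33]
BINARY_OP // → 29 // 33 = 0. Stack: [0]
STORE_FAST p → p=0. Stack: []
LOAD_FAST_LOAD_FAST a,b → push 29,33. Stack: [29, 33]
COMPARE_OP bool(>) → 29 vs 33 = False. Stack: [False]
POP_JUMP_IF_FALSE → pop False; jump. Stack: []
LOAD_FAST a → push 29. Stack: [29]
LOAD_CONST → push 10. Stack: [29, 10]
BINARY_OP // → 29 // 10 = 2. Stack: [2]
STORE_FAST w → w=2. Stack: []
LOAD_FAST w → push 2. Stack: [2]
RETURN_VALUE → return 2.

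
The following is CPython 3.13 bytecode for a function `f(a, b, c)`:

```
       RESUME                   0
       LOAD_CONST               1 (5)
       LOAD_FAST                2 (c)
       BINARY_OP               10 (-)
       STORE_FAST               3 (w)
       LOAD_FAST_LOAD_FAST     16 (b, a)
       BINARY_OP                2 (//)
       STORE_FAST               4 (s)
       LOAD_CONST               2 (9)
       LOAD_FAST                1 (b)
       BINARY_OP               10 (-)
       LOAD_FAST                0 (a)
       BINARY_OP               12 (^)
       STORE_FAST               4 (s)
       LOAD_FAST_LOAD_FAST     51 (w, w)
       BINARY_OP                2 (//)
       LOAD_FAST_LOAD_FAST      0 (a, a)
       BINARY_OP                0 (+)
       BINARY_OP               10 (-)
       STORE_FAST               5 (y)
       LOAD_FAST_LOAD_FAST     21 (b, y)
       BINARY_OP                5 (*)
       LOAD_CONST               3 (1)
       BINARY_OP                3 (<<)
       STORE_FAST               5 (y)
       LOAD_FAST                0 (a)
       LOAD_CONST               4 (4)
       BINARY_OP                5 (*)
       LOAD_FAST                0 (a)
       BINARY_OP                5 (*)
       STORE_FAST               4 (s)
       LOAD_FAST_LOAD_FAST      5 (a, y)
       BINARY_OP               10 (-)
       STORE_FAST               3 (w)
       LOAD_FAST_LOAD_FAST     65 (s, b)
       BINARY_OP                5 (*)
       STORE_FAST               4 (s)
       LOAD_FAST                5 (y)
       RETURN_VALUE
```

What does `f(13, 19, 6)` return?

-950

LOAD_CONST → push 5. Stack: [5]
LOAD_FAST c → push 6. Stack: [5, 6]
BINARY_OP - → 5 - 6 = -1. Stack: [-1]
STORE_FAST w → w=-1. Stack: []
LOAD_FAST_LOAD_FAST b,a → push 19,13. Stack: [19, 13]
BINARY_OP // → 19 // 13 = 1. Stack: [1]
STORE_FAST s → s=1. Stack: []
LOAD_CONST → push 9. Stack: [9]
LOAD_FAST b → push 19. Stack: [9, 19]
BINARY_OP - → 9 - 19 = -10. Stack: [-10]
LOAD_FAST a → push 13. Stack: [-10, 13]
BINARY_OP ^ → -10 ^ 13 = -5. Stack: [-5]
STORE_FAST s → s=-5. Stack: []
LOAD_FAST_LOAD_FAST w,w → push -1,-1. Stack: [-1, -1]
BINARY_OP // → -1 // -1 = 1. Stack: [1]
LOAD_FAST_LOAD_FAST a,a → push 13,13. Stack: [1, 13, 13]
BINARY_OP + → 13 + 13 = 26. Stack: [1, 26]
BINARY_OP - → 1 - 26 = -25. Stack: [-25]
STORE_FAST y → y=-25. Stack: []
LOAD_FAST_LOAD_FAST b,y → push 19,-25. Stack: [19, -25]
BINARY_OP * → 19 * -25 = -475. Stack: [-475]
LOAD_CONST → push 1. Stack: [-475, 1]
BINARY_OP << → -475 << 1 = -950. Stack: [-950]
STORE_FAST y → y=-950. Stack: []
LOAD_FAST a → push 13. Stack: [13]
LOAD_CONST → push 4. Stack: [13, 4]
BINARY_OP * → 13 * 4 = 52. Stack: [52]
LOAD_FAST a → push 13. Stack: [52, 13]
BINARY_OP * → 52 * 13 = 676. Stack: [676]
STORE_FAST s → s=676. Stack: []
LOAD_FAST_LOAD_FAST a,y → push 13,-950. Stack: [13, -950]
BINARY_OP - → 13 - -950 = 963. Stack: [963]
STORE_FAST w → w=963. Stack: []
LOAD_FAST_LOAD_FAST s,b → push 676,19. Stack: [676, 19]
BINARY_OP * → 676 * 19 = 12844. Stack: [12844]
STORE_FAST s → s=12844. Stack: []
LOAD_FAST y → push -950. Stack: [-950]
RETURN_VALUE → return -950.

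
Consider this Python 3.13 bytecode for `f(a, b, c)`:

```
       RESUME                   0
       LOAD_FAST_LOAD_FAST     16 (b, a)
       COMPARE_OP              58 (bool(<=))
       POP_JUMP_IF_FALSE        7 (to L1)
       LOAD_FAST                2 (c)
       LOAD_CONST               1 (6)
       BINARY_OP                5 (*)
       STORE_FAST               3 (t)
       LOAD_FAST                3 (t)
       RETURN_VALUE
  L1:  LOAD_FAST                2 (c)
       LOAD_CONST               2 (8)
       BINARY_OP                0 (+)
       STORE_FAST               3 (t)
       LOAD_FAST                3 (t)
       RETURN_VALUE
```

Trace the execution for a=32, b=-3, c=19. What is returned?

LOAD_FAST_LOAD_FAST b,a → push -3,32. Stack: [-3, 32]
COMPARE_OP bool(<=) → -3 vs 32 = True. Stack: [True]
POP_JUMP_IF_FALSE → pop True; no jump. Stack: []
LOAD_FAST c → push 19. Stack: [19]
LOAD_CONST → push 6. Stack: [19, 6]
BINARY_OP * → 19 * 6 = 114. Stack: [114]
STORE_FAST t → t=114. Stack: []
LOAD_FAST t → push 114. Stack: [114]
RETURN_VALUE → return 114.

114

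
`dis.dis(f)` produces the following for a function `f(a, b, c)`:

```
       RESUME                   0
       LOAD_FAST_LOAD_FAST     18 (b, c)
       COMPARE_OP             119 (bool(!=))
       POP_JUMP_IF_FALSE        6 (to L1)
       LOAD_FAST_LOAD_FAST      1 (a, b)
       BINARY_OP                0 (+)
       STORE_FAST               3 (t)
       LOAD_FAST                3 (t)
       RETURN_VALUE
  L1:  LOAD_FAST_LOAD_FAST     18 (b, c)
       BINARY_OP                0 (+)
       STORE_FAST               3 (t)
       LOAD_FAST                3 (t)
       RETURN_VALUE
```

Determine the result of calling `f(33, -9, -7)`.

24

LOAD_FAST_LOAD_FAST b,c → push -9,-7. Stack: [-9, -7]
COMPARE_OP bool(!=) → -9 vs -7 = True. Stack: [True]
POP_JUMP_IF_FALSE → pop True; no jump. Stack: []
LOAD_FAST_LOAD_FAST a,b → push 33,-9. Stack: [33, -9]
BINARY_OP + → 33 + -9 = 24. Stack: [24]
STORE_FAST t → t=24. Stack: []
LOAD_FAST t → push 24. Stack: [24]
RETURN_VALUE → return 24.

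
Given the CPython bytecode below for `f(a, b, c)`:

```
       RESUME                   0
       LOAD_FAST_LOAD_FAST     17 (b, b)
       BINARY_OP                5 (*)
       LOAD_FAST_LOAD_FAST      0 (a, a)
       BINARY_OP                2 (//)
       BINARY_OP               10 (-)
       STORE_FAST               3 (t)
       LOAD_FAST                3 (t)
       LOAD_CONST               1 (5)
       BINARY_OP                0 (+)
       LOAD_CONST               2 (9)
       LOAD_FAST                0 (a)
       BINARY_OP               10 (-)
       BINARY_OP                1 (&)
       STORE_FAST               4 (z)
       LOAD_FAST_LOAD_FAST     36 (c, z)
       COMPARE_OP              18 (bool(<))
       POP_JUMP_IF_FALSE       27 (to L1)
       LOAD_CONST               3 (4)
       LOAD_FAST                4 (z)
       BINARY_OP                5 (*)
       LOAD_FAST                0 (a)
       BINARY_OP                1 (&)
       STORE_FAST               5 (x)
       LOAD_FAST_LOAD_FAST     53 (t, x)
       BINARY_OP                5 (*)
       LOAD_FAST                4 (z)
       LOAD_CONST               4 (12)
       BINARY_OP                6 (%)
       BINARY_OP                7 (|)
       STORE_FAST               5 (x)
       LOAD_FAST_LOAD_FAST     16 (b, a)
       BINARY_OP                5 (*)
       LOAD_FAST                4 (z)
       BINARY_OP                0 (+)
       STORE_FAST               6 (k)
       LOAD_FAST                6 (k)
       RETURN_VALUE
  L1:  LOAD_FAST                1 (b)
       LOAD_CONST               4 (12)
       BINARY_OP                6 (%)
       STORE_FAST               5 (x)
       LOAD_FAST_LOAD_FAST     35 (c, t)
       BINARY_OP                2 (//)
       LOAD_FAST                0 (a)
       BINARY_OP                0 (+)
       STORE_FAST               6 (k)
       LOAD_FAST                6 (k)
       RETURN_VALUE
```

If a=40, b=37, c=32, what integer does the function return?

LOAD_FAST_LOAD_FAST b,b → push 37,37. Stack: [37, 37]
BINARY_OP * → 37 * 37 = 1369. Stack: [1369]
LOAD_FAST_LOAD_FAST a,a → push 40,40. Stack: [1369, 40, 40]
BINARY_OP // → 40 // 40 = 1. Stack: [1369, 1]
BINARY_OP - → 1369 - 1 = 1368. Stack: [1368]
STORE_FAST t → t=1368. Stack: []
LOAD_FAST t → push 1368. Stack: [1368]
LOAD_CONST → push 5. Stack: [1368, 5]
BINARY_OP + → 1368 + 5 = 1373. Stack: [1373]
LOAD_CONST → push 9. Stack: [1373, 9]
LOAD_FAST a → push 40. Stack: [1373, 9, 40]
BINARY_OP - → 9 - 40 = -31. Stack: [1373, -31]
BINARY_OP & → 1373 & -31 = 1345. Stack: [1345]
STORE_FAST z → z=1345. Stack: []
LOAD_FAST_LOAD_FAST c,z → push 32,1345. Stack: [32, 1345]
COMPARE_OP bool(<) → 32 vs 1345 = True. Stack: [True]
POP_JUMP_IF_FALSE → pop True; no jump. Stack: []
LOAD_CONST → push 4. Stack: [4]
LOAD_FAST z → push 1345. Stack: [4, 1345]
BINARY_OP * → 4 * 1345 = 5380. Stack: [5380]
LOAD_FAST a → push 40. Stack: [5380, 40]
BINARY_OP & → 5380 & 40 = 0. Stack: [0]
STORE_FAST x → x=0. Stack: []
LOAD_FAST_LOAD_FAST t,x → push 1368,0. Stack: [1368, 0]
BINARY_OP * → 1368 * 0 = 0. Stack: [0]
LOAD_FAST z → push 1345. Stack: [0, 1345]
LOAD_CONST → push 12. Stack: [0, 1345, 12]
BINARY_OP % → 1345 % 12 = 1. Stack: [0, 1]
BINARY_OP | → 0 | 1 = 1. Stack: [1]
STORE_FAST x → x=1. Stack: []
LOAD_FAST_LOAD_FAST b,a → push 37,40. Stack: [37, 40]
BINARY_OP * → 37 * 40 = 1480. Stack: [1480]
LOAD_FAST z → push 1345. Stack: [1480, 1345]
BINARY_OP + → 1480 + 1345 = 2825. Stack: [2825]
STORE_FAST k → k=2825. Stack: []
LOAD_FAST k → push 2825. Stack: [2825]
RETURN_VALUE → return 2825.

2825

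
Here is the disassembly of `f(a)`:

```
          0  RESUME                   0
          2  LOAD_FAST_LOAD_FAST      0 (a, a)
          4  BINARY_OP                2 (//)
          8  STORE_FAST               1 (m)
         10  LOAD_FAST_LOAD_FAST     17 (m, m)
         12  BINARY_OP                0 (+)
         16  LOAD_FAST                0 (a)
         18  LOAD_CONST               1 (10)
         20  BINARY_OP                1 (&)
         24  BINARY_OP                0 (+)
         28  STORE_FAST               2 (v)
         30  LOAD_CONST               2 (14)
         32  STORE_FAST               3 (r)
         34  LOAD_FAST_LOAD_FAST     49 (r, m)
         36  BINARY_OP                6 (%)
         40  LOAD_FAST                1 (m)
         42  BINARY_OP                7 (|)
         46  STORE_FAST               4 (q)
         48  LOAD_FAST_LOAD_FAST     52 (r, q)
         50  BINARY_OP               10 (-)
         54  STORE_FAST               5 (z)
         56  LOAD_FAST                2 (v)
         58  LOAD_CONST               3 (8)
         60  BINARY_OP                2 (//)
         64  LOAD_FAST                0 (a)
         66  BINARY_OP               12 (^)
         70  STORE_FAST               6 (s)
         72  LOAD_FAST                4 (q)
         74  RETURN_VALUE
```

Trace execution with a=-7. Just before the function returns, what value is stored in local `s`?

LOAD_FAST_LOAD_FAST a,a → push -7,-7. Stack: [-7, -7]
BINARY_OP // → -7 // -7 = 1. Stack: [1]
STORE_FAST m → m=1. Stack: []
LOAD_FAST_LOAD_FAST m,m → push 1,1. Stack: [1, 1]
BINARY_OP + → 1 + 1 = 2. Stack: [2]
LOAD_FAST a → push -7. Stack: [2, -7]
LOAD_CONST → push 10. Stack: [2, -7, 10]
BINARY_OP & → -7 & 10 = 8. Stack: [2, 8]
BINARY_OP + → 2 + 8 = 10. Stack: [10]
STORE_FAST v → v=10. Stack: []
LOAD_CONST → push 14. Stack: [14]
STORE_FAST r → r=14. Stack: []
LOAD_FAST_LOAD_FAST r,m → push 14,1. Stack: [14, 1]
BINARY_OP % → 14 % 1 = 0. Stack: [0]
LOAD_FAST m → push 1. Stack: [0, 1]
BINARY_OP | → 0 | 1 = 1. Stack: [1]
STORE_FAST q → q=1. Stack: []
LOAD_FAST_LOAD_FAST r,q → push 14,1. Stack: [14, 1]
BINARY_OP - → 14 - 1 = 13. Stack: [13]
STORE_FAST z → z=13. Stack: []
LOAD_FAST v → push 10. Stack: [10]
LOAD_CONST → push 8. Stack: [10, 8]
BINARY_OP // → 10 // 8 = 1. Stack: [1]
LOAD_FAST a → push -7. Stack: [1, -7]
BINARY_OP ^ → 1 ^ -7 = -8. Stack: [-8]
STORE_FAST s → s=-8. Stack: []
LOAD_FAST q → push 1. Stack: [1]
RETURN_VALUE → return 1.

-8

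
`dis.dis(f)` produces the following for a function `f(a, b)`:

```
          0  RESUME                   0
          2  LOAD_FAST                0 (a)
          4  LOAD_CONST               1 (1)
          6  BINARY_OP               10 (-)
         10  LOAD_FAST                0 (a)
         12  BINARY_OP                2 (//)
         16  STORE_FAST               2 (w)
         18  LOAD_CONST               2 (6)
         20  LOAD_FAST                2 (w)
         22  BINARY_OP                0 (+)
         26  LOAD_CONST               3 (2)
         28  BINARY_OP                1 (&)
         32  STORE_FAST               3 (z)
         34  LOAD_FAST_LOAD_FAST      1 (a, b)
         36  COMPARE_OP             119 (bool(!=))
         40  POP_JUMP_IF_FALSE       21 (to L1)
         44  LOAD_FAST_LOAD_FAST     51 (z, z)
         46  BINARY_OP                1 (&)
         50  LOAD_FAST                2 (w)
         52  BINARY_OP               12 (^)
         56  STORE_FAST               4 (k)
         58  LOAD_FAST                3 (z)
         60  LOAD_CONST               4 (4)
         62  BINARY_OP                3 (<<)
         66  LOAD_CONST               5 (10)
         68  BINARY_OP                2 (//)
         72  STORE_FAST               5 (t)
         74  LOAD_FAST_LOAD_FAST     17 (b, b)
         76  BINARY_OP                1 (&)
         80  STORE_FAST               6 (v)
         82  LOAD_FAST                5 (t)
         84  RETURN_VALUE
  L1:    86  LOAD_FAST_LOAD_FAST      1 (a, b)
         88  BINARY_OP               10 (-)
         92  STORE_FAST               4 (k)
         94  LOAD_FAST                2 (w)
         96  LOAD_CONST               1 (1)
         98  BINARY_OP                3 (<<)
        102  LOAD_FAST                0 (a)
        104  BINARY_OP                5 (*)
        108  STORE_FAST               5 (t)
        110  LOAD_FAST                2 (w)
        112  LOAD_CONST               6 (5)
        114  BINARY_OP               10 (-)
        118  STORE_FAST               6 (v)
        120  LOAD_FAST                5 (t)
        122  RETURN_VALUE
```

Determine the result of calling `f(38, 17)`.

3

LOAD_FAST a → push 38. Stack: [38]
LOAD_CONST → push 1. Stack: [38, 1]
BINARY_OP - → 38 - 1 = 37. Stack: [37]
LOAD_FAST a → push 38. Stack: [37, 38]
BINARY_OP // → 37 // 38 = 0. Stack: [0]
STORE_FAST w → w=0. Stack: []
LOAD_CONST → push 6. Stack: [6]
LOAD_FAST w → push 0. Stack: [6, 0]
BINARY_OP + → 6 + 0 = 6. Stack: [6]
LOAD_CONST → push 2. Stack: [6, 2]
BINARY_OP & → 6 & 2 = 2. Stack: [2]
STORE_FAST z → z=2. Stack: []
LOAD_FAST_LOAD_FAST a,b → push 38,17. Stack: [38, 17]
COMPARE_OP bool(!=) → 38 vs 17 = True. Stack: [True]
POP_JUMP_IF_FALSE → pop True; no jump. Stack: []
LOAD_FAST_LOAD_FAST z,z → push 2,2. Stack: [2, 2]
BINARY_OP & → 2 & 2 = 2. Stack: [2]
LOAD_FAST w → push 0. Stack: [2, 0]
BINARY_OP ^ → 2 ^ 0 = 2. Stack: [2]
STORE_FAST k → k=2. Stack: []
LOAD_FAST z → push 2. Stack: [2]
LOAD_CONST → push 4. Stack: [2, 4]
BINARY_OP << → 2 << 4 = 32. Stack: [32]
LOAD_CONST → push 10. Stack: [32, 10]
BINARY_OP // → 32 // 10 = 3. Stack: [3]
STORE_FAST t → t=3. Stack: []
LOAD_FAST_LOAD_FAST b,b → push 17,17. Stack: [17, 17]
BINARY_OP & → 17 & 17 = 17. Stack: [17]
STORE_FAST v → v=17. Stack: []
LOAD_FAST t → push 3. Stack: [3]
RETURN_VALUE → return 3.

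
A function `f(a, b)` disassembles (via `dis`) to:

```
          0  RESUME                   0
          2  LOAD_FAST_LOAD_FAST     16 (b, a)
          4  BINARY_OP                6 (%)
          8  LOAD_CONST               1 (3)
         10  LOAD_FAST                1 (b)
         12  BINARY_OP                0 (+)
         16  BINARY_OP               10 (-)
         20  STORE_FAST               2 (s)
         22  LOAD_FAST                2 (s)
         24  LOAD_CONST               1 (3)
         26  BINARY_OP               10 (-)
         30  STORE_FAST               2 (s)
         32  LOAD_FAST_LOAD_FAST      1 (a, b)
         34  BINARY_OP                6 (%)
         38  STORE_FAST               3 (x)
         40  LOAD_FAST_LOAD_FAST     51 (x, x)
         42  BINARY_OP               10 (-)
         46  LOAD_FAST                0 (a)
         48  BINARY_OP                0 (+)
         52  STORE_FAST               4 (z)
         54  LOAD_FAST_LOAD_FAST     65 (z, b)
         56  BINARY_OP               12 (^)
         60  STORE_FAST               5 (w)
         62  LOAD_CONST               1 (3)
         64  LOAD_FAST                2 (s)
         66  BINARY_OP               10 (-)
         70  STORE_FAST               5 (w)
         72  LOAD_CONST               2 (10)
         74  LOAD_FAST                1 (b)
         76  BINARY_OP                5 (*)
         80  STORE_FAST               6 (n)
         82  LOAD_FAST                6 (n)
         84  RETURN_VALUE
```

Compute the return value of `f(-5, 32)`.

LOAD_FAST_LOAD_FAST b,a → push 32,-5. Stack: [32, -5]
BINARY_OP % → 32 % -5 = -3. Stack: [-3]
LOAD_CONST → push 3. Stack: [-3, 3]
LOAD_FAST b → push 32. Stack: [-3, 3, 32]
BINARY_OP + → 3 + 32 = 35. Stack: [-3, 35]
BINARY_OP - → -3 - 35 = -38. Stack: [-38]
STORE_FAST s → s=-38. Stack: []
LOAD_FAST s → push -38. Stack: [-38]
LOAD_CONST → push 3. Stack: [-38, 3]
BINARY_OP - → -38 - 3 = -41. Stack: [-41]
STORE_FAST s → s=-41. Stack: []
LOAD_FAST_LOAD_FAST a,b → push -5,32. Stack: [-5, 32]
BINARY_OP % → -5 % 32 = 27. Stack: [27]
STORE_FAST x → x=27. Stack: []
LOAD_FAST_LOAD_FAST x,x → push 27,27. Stack: [27, 27]
BINARY_OP - → 27 - 27 = 0. Stack: [0]
LOAD_FAST a → push -5. Stack: [0, -5]
BINARY_OP + → 0 + -5 = -5. Stack: [-5]
STORE_FAST z → z=-5. Stack: []
LOAD_FAST_LOAD_FAST z,b → push -5,32. Stack: [-5, 32]
BINARY_OP ^ → -5 ^ 32 = -37. Stack: [-37]
STORE_FAST w → w=-37. Stack: []
LOAD_CONST → push 3. Stack: [3]
LOAD_FAST s → push -41. Stack: [3, -41]
BINARY_OP - → 3 - -41 = 44. Stack: [44]
STORE_FAST w → w=44. Stack: []
LOAD_CONST → push 10. Stack: [10]
LOAD_FAST b → push 32. Stack: [10, 32]
BINARY_OP * → 10 * 32 = 320. Stack: [320]
STORE_FAST n → n=320. Stack: []
LOAD_FAST n → push 320. Stack: [320]
RETURN_VALUE → return 320.

320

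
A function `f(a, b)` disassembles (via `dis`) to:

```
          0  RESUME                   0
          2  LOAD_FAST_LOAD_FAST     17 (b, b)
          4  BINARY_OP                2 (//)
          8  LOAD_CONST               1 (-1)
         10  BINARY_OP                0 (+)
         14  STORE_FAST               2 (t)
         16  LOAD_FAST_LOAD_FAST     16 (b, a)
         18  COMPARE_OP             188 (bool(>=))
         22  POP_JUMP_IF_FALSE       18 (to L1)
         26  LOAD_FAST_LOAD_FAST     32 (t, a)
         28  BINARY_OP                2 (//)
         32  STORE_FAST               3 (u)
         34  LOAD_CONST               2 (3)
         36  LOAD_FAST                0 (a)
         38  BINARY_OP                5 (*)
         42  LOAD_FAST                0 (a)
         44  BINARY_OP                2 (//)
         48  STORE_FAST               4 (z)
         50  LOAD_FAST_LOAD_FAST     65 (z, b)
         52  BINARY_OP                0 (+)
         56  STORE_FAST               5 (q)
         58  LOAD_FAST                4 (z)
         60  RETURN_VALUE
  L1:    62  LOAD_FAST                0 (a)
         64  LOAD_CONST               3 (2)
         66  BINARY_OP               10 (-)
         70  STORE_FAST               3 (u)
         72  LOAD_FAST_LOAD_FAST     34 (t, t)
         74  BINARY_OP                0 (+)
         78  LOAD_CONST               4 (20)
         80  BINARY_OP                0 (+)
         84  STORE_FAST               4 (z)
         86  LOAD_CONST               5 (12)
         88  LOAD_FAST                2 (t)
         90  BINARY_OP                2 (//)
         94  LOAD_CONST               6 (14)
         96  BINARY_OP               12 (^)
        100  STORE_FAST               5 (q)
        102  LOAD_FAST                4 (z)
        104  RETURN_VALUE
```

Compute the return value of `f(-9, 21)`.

3

LOAD_FAST_LOAD_FAST b,b → push 21,21. Stack: [21, 21]
BINARY_OP // → 21 // 21 = 1. Stack: [1]
LOAD_CONST → push -1. Stack: [1, -1]
BINARY_OP + → 1 + -1 = 0. Stack: [0]
STORE_FAST t → t=0. Stack: []
LOAD_FAST_LOAD_FAST b,a → push 21,-9. Stack: [21, -9]
COMPARE_OP bool(>=) → 21 vs -9 = True. Stack: [True]
POP_JUMP_IF_FALSE → pop True; no jump. Stack: []
LOAD_FAST_LOAD_FAST t,a → push 0,-9. Stack: [0, -9]
BINARY_OP // → 0 // -9 = 0. Stack: [0]
STORE_FAST u → u=0. Stack: []
LOAD_CONST → push 3. Stack: [3]
LOAD_FAST a → push -9. Stack: [3, -9]
BINARY_OP * → 3 * -9 = -27. Stack: [-27]
LOAD_FAST a → push -9. Stack: [-27, -9]
BINARY_OP // → -27 // -9 = 3. Stack: [3]
STORE_FAST z → z=3. Stack: []
LOAD_FAST_LOAD_FAST z,b → push 3,21. Stack: [3, 21]
BINARY_OP + → 3 + 21 = 24. Stack: [24]
STORE_FAST q → q=24. Stack: []
LOAD_FAST z → push 3. Stack: [3]
RETURN_VALUE → return 3.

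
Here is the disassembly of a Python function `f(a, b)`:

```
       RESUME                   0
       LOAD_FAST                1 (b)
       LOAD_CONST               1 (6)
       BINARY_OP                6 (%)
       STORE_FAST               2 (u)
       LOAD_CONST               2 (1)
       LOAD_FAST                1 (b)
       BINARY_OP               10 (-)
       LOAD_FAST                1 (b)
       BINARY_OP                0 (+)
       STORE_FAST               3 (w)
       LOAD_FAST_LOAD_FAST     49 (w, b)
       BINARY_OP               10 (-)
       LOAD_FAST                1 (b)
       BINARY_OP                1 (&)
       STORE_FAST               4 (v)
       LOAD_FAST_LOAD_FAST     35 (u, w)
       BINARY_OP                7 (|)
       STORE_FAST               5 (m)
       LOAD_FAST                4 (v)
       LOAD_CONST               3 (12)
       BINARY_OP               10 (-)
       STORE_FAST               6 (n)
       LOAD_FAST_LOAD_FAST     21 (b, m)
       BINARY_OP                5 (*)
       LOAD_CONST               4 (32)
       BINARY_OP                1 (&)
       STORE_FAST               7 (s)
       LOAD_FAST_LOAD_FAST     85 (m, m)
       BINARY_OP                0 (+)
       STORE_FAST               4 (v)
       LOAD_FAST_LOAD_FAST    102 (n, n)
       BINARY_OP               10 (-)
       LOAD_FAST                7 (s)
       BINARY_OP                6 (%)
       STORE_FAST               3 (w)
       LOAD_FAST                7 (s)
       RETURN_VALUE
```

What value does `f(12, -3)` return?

LOAD_FAST b → push -3. Stack: [-3]
LOAD_CONST → push 6. Stack: [-3, 6]
BINARY_OP % → -3 % 6 = 3. Stack: [3]
STORE_FAST u → u=3. Stack: []
LOAD_CONST → push 1. Stack: [1]
LOAD_FAST b → push -3. Stack: [1, -3]
BINARY_OP - → 1 - -3 = 4. Stack: [4]
LOAD_FAST b → push -3. Stack: [4, -3]
BINARY_OP + → 4 + -3 = 1. Stack: [1]
STORE_FAST w → w=1. Stack: []
LOAD_FAST_LOAD_FAST w,b → push 1,-3. Stack: [1, -3]
BINARY_OP - → 1 - -3 = 4. Stack: [4]
LOAD_FAST b → push -3. Stack: [4, -3]
BINARY_OP & → 4 & -3 = 4. Stack: [4]
STORE_FAST v → v=4. Stack: []
LOAD_FAST_LOAD_FAST u,w → push 3,1. Stack: [3, 1]
BINARY_OP | → 3 | 1 = 3. Stack: [3]
STORE_FAST m → m=3. Stack: []
LOAD_FAST v → push 4. Stack: [4]
LOAD_CONST → push 12. Stack: [4, 12]
BINARY_OP - → 4 - 12 = -8. Stack: [-8]
STORE_FAST n → n=-8. Stack: []
LOAD_FAST_LOAD_FAST b,m → push -3,3. Stack: [-3, 3]
BINARY_OP * → -3 * 3 = -9. Stack: [-9]
LOAD_CONST → push 32. Stack: [-9, 32]
BINARY_OP & → -9 & 32 = 32. Stack: [32]
STORE_FAST s → s=32. Stack: []
LOAD_FAST_LOAD_FAST m,m → push 3,3. Stack: [3, 3]
BINARY_OP + → 3 + 3 = 6. Stack: [6]
STORE_FAST v → v=6. Stack: []
LOAD_FAST_LOAD_FAST n,n → push -8,-8. Stack: [-8, -8]
BINARY_OP - → -8 - -8 = 0. Stack: [0]
LOAD_FAST s → push 32. Stack: [0, 32]
BINARY_OP % → 0 % 32 = 0. Stack: [0]
STORE_FAST w → w=0. Stack: []
LOAD_FAST s → push 32. Stack: [32]
RETURN_VALUE → return 32.

32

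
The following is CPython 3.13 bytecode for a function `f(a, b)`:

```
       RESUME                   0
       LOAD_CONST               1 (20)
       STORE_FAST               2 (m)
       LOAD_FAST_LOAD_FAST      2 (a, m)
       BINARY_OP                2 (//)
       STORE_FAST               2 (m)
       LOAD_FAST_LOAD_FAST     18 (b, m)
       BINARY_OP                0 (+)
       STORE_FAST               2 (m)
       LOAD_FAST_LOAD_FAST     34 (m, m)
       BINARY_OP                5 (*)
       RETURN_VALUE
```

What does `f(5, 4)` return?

16

LOAD_CONST → push 20. Stack: [20]
STORE_FAST m → m=20. Stack: []
LOAD_FAST_LOAD_FAST a,m → push 5,20. Stack: [5, 20]
BINARY_OP // → 5 // 20 = 0. Stack: [0]
STORE_FAST m → m=0. Stack: []
LOAD_FAST_LOAD_FAST b,m → push 4,0. Stack: [4, 0]
BINARY_OP + → 4 + 0 = 4. Stack: [4]
STORE_FAST m → m=4. Stack: []
LOAD_FAST_LOAD_FAST m,m → push 4,4. Stack: [4, 4]
BINARY_OP * → 4 * 4 = 16. Stack: [16]
RETURN_VALUE → return 16.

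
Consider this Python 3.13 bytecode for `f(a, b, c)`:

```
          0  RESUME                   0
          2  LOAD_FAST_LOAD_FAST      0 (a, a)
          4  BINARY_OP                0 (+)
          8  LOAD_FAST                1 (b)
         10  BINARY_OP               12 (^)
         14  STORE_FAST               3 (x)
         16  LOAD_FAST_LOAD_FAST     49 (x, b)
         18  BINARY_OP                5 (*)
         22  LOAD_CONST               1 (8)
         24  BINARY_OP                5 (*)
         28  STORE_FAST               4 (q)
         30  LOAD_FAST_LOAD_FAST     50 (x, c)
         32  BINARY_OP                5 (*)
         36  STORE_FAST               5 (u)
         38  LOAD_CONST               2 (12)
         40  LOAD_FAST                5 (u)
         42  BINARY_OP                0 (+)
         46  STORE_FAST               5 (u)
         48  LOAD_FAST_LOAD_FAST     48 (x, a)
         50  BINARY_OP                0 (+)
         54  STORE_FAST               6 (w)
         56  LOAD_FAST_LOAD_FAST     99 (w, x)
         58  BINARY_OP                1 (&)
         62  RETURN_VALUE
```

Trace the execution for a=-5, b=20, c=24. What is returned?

LOAD_FAST_LOAD_FAST a,a → push -5,-5. Stack: [-5, -5]
BINARY_OP + → -5 + -5 = -10. Stack: [-10]
LOAD_FAST b → push 20. Stack: [-10, 20]
BINARY_OP ^ → -10 ^ 20 = -30. Stack: [-30]
STORE_FAST x → x=-30. Stack: []
LOAD_FAST_LOAD_FAST x,b → push -30,20. Stack: [-30, 20]
BINARY_OP * → -30 * 20 = -600. Stack: [-600]
LOAD_CONST → push 8. Stack: [-600, 8]
BINARY_OP * → -600 * 8 = -4800. Stack: [-4800]
STORE_FAST q → q=-4800. Stack: []
LOAD_FAST_LOAD_FAST x,c → push -30,24. Stack: [-30, 24]
BINARY_OP * → -30 * 24 = -720. Stack: [-720]
STORE_FAST u → u=-720. Stack: []
LOAD_CONST → push 12. Stack: [12]
LOAD_FAST u → push -720. Stack: [12, -720]
BINARY_OP + → 12 + -720 = -708. Stack: [-708]
STORE_FAST u → u=-708. Stack: []
LOAD_FAST_LOAD_FAST x,a → push -30,-5. Stack: [-30, -5]
BINARY_OP + → -30 + -5 = -35. Stack: [-35]
STORE_FAST w → w=-35. Stack: []
LOAD_FAST_LOAD_FAST w,x → push -35,-30. Stack: [-35, -30]
BINARY_OP & → -35 & -30 = -64. Stack: [-64]
RETURN_VALUE → return -64.

-64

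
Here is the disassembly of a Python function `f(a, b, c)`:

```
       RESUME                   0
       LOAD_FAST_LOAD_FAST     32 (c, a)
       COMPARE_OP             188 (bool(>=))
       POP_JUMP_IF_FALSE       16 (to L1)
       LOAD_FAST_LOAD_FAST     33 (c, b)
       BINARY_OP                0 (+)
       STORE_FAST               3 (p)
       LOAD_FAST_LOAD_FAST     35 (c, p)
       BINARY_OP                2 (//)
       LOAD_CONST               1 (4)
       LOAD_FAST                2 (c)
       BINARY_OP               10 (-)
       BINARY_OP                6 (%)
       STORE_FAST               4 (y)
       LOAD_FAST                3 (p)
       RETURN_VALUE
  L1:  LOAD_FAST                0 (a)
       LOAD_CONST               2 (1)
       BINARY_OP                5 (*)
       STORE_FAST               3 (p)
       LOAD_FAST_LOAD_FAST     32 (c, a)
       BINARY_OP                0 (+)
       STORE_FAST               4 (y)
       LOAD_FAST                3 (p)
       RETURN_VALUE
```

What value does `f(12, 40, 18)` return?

58

LOAD_FAST_LOAD_FAST c,a → push 18,12. Stack: [18, 12]
COMPARE_OP bool(>=) → 18 vs 12 = True. Stack: [True]
POP_JUMP_IF_FALSE → pop True; no jump. Stack: []
LOAD_FAST_LOAD_FAST c,b → push 18,40. Stack: [18, 40]
BINARY_OP + → 18 + 40 = 58. Stack: [58]
STORE_FAST p → p=58. Stack: []
LOAD_FAST_LOAD_FAST c,p → push 18,58. Stack: [18, 58]
BINARY_OP // → 18 // 58 = 0. Stack: [0]
LOAD_CONST → push 4. Stack: [0, 4]
LOAD_FAST c → push 18. Stack: [0, 4, 18]
BINARY_OP - → 4 - 18 = -14. Stack: [0, -14]
BINARY_OP % → 0 % -14 = 0. Stack: [0]
STORE_FAST y → y=0. Stack: []
LOAD_FAST p → push 58. Stack: [58]
RETURN_VALUE → return 58.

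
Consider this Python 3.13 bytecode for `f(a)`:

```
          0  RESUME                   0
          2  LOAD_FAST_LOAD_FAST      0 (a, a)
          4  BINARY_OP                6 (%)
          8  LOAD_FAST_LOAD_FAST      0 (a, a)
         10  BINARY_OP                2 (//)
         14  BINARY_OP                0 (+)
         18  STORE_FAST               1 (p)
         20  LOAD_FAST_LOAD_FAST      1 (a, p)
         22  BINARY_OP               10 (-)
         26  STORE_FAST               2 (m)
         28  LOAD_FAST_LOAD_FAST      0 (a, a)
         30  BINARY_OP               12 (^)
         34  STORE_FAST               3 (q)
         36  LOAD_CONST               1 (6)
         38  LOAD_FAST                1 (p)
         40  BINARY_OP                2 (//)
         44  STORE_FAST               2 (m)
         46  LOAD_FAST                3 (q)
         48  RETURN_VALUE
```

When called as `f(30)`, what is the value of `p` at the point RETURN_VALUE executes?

LOAD_FAST_LOAD_FAST a,a → push 30,30. Stack: [30, 30]
BINARY_OP % → 30 % 30 = 0. Stack: [0]
LOAD_FAST_LOAD_FAST a,a → push 30,30. Stack: [0, 30, 30]
BINARY_OP // → 30 // 30 = 1. Stack: [0, 1]
BINARY_OP + → 0 + 1 = 1. Stack: [1]
STORE_FAST p → p=1. Stack: []
LOAD_FAST_LOAD_FAST a,p → push 30,1. Stack: [30, 1]
BINARY_OP - → 30 - 1 = 29. Stack: [29]
STORE_FAST m → m=29. Stack: []
LOAD_FAST_LOAD_FAST a,a → push 30,30. Stack: [30, 30]
BINARY_OP ^ → 30 ^ 30 = 0. Stack: [0]
STORE_FAST q → q=0. Stack: []
LOAD_CONST → push 6. Stack: [6]
LOAD_FAST p → push 1. Stack: [6, 1]
BINARY_OP // → 6 // 1 = 6. Stack: [6]
STORE_FAST m → m=6. Stack: []
LOAD_FAST q → push 0. Stack: [0]
RETURN_VALUE → return 0.

1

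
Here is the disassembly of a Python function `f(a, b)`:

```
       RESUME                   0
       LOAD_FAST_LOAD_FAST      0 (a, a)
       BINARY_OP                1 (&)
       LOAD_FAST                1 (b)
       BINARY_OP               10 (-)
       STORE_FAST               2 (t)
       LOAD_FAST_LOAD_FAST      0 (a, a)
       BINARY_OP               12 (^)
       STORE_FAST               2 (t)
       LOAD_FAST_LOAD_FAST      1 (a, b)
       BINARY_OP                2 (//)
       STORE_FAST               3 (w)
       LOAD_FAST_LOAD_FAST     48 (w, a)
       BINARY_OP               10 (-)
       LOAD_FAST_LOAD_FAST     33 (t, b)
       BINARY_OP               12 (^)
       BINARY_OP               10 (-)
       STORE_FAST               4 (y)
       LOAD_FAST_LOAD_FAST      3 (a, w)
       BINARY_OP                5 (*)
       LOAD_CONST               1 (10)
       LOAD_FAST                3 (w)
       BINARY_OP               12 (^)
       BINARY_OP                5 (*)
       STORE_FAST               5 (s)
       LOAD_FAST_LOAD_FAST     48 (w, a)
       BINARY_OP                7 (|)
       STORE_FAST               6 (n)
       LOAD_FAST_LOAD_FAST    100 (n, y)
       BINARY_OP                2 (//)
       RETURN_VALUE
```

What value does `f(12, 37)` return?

-1

LOAD_FAST_LOAD_FAST a,a → push 12,12. Stack: [12, 12]
BINARY_OP & → 12 & 12 = 12. Stack: [12]
LOAD_FAST b → push 37. Stack: [12, 37]
BINARY_OP - → 12 - 37 = -25. Stack: [-25]
STORE_FAST t → t=-25. Stack: []
LOAD_FAST_LOAD_FAST a,a → push 12,12. Stack: [12, 12]
BINARY_OP ^ → 12 ^ 12 = 0. Stack: [0]
STORE_FAST t → t=0. Stack: []
LOAD_FAST_LOAD_FAST a,b → push 12,37. Stack: [12, 37]
BINARY_OP // → 12 // 37 = 0. Stack: [0]
STORE_FAST w → w=0. Stack: []
LOAD_FAST_LOAD_FAST w,a → push 0,12. Stack: [0, 12]
BINARY_OP - → 0 - 12 = -12. Stack: [-12]
LOAD_FAST_LOAD_FAST t,b → push 0,37. Stack: [-12, 0, 37]
BINARY_OP ^ → 0 ^ 37 = 37. Stack: [-12, 37]
BINARY_OP - → -12 - 37 = -49. Stack: [-49]
STORE_FAST y → y=-49. Stack: []
LOAD_FAST_LOAD_FAST a,w → push 12,0. Stack: [12, 0]
BINARY_OP * → 12 * 0 = 0. Stack: [0]
LOAD_CONST → push 10. Stack: [0, 10]
LOAD_FAST w → push 0. Stack: [0, 10, 0]
BINARY_OP ^ → 10 ^ 0 = 10. Stack: [0, 10]
BINARY_OP * → 0 * 10 = 0. Stack: [0]
STORE_FAST s → s=0. Stack: []
LOAD_FAST_LOAD_FAST w,a → push 0,12. Stack: [0, 12]
BINARY_OP | → 0 | 12 = 12. Stack: [12]
STORE_FAST n → n=12. Stack: []
LOAD_FAST_LOAD_FAST n,y → push 12,-49. Stack: [12, -49]
BINARY_OP // → 12 // -49 = -1. Stack: [-1]
RETURN_VALUE → return -1.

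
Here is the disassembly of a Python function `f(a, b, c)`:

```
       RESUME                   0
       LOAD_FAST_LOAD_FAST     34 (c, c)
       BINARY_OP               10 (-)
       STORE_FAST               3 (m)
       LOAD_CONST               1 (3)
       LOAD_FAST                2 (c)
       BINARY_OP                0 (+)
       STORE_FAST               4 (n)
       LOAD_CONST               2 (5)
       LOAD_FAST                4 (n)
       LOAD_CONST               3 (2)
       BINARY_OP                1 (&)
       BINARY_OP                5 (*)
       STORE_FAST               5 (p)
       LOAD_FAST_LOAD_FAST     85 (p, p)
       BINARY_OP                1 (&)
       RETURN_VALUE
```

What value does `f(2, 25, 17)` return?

0

LOAD_FAST_LOAD_FAST c,c → push 17,17. Stack: [17, 17]
BINARY_OP - → 17 - 17 = 0. Stack: [0]
STORE_FAST m → m=0. Stack: []
LOAD_CONST → push 3. Stack: [3]
LOAD_FAST c → push 17. Stack: [3, 17]
BINARY_OP + → 3 + 17 = 20. Stack: [20]
STORE_FAST n → n=20. Stack: []
LOAD_CONST → push 5. Stack: [5]
LOAD_FAST n → push 20. Stack: [5, 20]
LOAD_CONST → push 2. Stack: [5, 20, 2]
BINARY_OP & → 20 & 2 = 0. Stack: [5, 0]
BINARY_OP * → 5 * 0 = 0. Stack: [0]
STORE_FAST p → p=0. Stack: []
LOAD_FAST_LOAD_FAST p,p → push 0,0. Stack: [0, 0]
BINARY_OP & → 0 & 0 = 0. Stack: [0]
RETURN_VALUE → return 0.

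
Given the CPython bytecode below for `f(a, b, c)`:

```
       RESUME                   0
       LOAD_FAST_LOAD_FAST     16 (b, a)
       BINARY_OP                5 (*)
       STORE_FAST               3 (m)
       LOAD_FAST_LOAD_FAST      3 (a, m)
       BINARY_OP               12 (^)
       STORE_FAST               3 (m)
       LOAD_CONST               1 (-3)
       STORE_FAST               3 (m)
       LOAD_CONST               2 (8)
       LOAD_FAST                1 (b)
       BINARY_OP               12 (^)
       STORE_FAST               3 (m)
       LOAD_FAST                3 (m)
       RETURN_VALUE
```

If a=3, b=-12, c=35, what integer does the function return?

-4

LOAD_FAST_LOAD_FAST b,a → push -12,3. Stack: [-12, 3]
BINARY_OP * → -12 * 3 = -36. Stack: [-36]
STORE_FAST m → m=-36. Stack: []
LOAD_FAST_LOAD_FAST a,m → push 3,-36. Stack: [3, -36]
BINARY_OP ^ → 3 ^ -36 = -33. Stack: [-33]
STORE_FAST m → m=-33. Stack: []
LOAD_CONST → push -3. Stack: [-3]
STORE_FAST m → m=-3. Stack: []
LOAD_CONST → push 8. Stack: [8]
LOAD_FAST b → push -12. Stack: [8, -12]
BINARY_OP ^ → 8 ^ -12 = -4. Stack: [-4]
STORE_FAST m → m=-4. Stack: []
LOAD_FAST m → push -4. Stack: [-4]
RETURN_VALUE → return -4.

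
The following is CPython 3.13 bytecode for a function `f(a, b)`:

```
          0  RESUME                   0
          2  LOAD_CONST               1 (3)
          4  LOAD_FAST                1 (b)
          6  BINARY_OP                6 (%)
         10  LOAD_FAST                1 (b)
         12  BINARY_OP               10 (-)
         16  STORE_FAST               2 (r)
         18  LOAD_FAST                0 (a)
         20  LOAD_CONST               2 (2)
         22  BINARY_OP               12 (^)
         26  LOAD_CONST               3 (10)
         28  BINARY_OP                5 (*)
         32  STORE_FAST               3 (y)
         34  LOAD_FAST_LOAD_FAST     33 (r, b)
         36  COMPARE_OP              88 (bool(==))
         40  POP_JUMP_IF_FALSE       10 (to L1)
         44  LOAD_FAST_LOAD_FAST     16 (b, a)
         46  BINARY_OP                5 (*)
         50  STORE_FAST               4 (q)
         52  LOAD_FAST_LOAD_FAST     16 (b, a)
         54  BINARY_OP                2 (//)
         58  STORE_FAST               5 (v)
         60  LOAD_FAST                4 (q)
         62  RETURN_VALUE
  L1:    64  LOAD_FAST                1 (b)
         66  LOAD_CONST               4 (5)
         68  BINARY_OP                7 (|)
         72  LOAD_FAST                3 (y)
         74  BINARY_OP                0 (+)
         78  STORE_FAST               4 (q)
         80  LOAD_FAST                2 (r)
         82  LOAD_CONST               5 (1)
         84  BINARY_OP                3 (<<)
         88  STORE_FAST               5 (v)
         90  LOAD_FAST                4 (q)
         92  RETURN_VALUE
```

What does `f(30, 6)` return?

LOAD_CONST → push 3. Stack: [3]
LOAD_FAST b → push 6. Stack: [3, 6]
BINARY_OP % → 3 % 6 = 3. Stack: [3]
LOAD_FAST b → push 6. Stack: [3, 6]
BINARY_OP - → 3 - 6 = -3. Stack: [-3]
STORE_FAST r → r=-3. Stack: []
LOAD_FAST a → push 30. Stack: [30]
LOAD_CONST → push 2. Stack: [30, 2]
BINARY_OP ^ → 30 ^ 2 = 28. Stack: [28]
LOAD_CONST → push 10. Stack: [28, 10]
BINARY_OP * → 28 * 10 = 280. Stack: [280]
STORE_FAST y → y=280. Stack: []
LOAD_FAST_LOAD_FAST r,b → push -3,6. Stack: [-3, 6]
COMPARE_OP bool(==) → -3 vs 6 = False. Stack: [False]
POP_JUMP_IF_FALSE → pop False; jump. Stack: []
LOAD_FAST b → push 6. Stack: [6]
LOAD_CONST → push 5. Stack: [6, 5]
BINARY_OP | → 6 | 5 = 7. Stack: [7]
LOAD_FAST y → push 280. Stack: [7, 280]
BINARY_OP + → 7 + 280 = 287. Stack: [287]
STORE_FAST q → q=287. Stack: []
LOAD_FAST r → push -3. Stack: [-3]
LOAD_CONST → push 1. Stack: [-3, 1]
BINARY_OP << → -3 << 1 = -6. Stack: [-6]
STORE_FAST v → v=-6. Stack: []
LOAD_FAST q → push 287. Stack: [287]
RETURN_VALUE → return 287.

287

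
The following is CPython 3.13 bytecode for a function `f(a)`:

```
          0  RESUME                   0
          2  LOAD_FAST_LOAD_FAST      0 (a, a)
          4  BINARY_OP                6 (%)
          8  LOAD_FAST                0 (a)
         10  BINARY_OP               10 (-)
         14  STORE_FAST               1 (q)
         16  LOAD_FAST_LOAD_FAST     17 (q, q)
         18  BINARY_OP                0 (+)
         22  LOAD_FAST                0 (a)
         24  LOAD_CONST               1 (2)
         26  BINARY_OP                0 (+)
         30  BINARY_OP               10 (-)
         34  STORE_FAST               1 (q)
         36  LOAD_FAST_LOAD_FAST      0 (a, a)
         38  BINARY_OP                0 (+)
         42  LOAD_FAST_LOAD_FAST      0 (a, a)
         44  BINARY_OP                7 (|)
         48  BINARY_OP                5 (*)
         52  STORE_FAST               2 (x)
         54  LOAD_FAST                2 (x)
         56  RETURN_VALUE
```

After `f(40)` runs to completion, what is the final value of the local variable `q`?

LOAD_FAST_LOAD_FAST a,a → push 40,40. Stack: [40, 40]
BINARY_OP % → 40 % 40 = 0. Stack: [0]
LOAD_FAST a → push 40. Stack: [0, 40]
BINARY_OP - → 0 - 40 = -40. Stack: [-40]
STORE_FAST q → q=-40. Stack: []
LOAD_FAST_LOAD_FAST q,q → push -40,-40. Stack: [-40, -40]
BINARY_OP + → -40 + -40 = -80. Stack: [-80]
LOAD_FAST a → push 40. Stack: [-80, 40]
LOAD_CONST → push 2. Stack: [-80, 40, 2]
BINARY_OP + → 40 + 2 = 42. Stack: [-80, 42]
BINARY_OP - → -80 - 42 = -122. Stack: [-122]
STORE_FAST q → q=-122. Stack: []
LOAD_FAST_LOAD_FAST a,a → push 40,40. Stack: [40, 40]
BINARY_OP + → 40 + 40 = 80. Stack: [80]
LOAD_FAST_LOAD_FAST a,a → push 40,40. Stack: [80, 40, 40]
BINARY_OP | → 40 | 40 = 40. Stack: [80, 40]
BINARY_OP * → 80 * 40 = 3200. Stack: [3200]
STORE_FAST x → x=3200. Stack: []
LOAD_FAST x → push 3200. Stack: [3200]
RETURN_VALUE → return 3200.

-122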